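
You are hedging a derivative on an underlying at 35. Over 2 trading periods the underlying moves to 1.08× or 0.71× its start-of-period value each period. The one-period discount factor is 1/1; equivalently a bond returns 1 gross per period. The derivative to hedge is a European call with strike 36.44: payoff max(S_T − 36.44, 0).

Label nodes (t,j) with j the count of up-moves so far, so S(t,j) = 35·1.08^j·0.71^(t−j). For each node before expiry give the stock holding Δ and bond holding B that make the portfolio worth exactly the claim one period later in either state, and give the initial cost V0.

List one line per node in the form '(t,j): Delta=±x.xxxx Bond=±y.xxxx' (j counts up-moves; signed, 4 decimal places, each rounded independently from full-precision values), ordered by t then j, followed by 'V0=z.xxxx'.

(0,0): Delta=0.2653 Bond=-6.5936
(1,0): Delta=0.0000 Bond=0.0000
(1,1): Delta=0.3135 Bond=-8.4125
V0=2.6932

Risk-neutral probability p* = (R−d)/(u−d) = (1−0.71)/(1.08−0.71) = 0.7838.
Payoff layer (t=2): V(2,0)=0.0000, V(2,1)=0.0000, V(2,2)=4.3840
(1,0): S=24.8500. Δ = (V_up−V_dn)/(S_up−S_dn) = (0.0000−0.0000)/(26.8380−17.6435) = 0.0000. V = [p*·0.0000 + (1−p*)·0.0000]/1 = 0.0000. B = V − Δ·S = 0.0000.
(1,1): S=37.8000. Δ = (V_up−V_dn)/(S_up−S_dn) = (4.3840−0.0000)/(40.8240−26.8380) = 0.3135. V = [p*·4.3840 + (1−p*)·0.0000]/1 = 3.4361. B = V − Δ·S = -8.4125.
(0,0): S=35.0000. Δ = (V_up−V_dn)/(S_up−S_dn) = (3.4361−0.0000)/(37.8000−24.8500) = 0.2653. V = [p*·3.4361 + (1−p*)·0.0000]/1 = 2.6932. B = V − Δ·S = -6.5936.
Check: Δ(0,0)·S0 + B(0,0) = 2.6932 = V0.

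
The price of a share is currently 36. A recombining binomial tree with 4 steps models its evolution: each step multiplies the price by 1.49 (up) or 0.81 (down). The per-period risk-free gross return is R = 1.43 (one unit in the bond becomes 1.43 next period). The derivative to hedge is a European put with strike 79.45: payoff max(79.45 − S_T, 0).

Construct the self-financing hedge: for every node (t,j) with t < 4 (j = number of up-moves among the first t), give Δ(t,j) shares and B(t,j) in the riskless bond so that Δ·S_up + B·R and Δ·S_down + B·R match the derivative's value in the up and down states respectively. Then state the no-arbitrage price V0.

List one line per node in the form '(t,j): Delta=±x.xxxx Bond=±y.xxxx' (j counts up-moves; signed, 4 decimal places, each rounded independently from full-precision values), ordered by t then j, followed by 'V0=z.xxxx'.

Risk-neutral probability p* = (R−d)/(u−d) = (1.43−0.81)/(1.49−0.81) = 0.9118.
Payoff layer (t=4): V(4,0)=63.9532, V(4,1)=50.9435, V(4,2)=27.0121, V(4,3)=0.0000, V(4,4)=0.0000
(3,0): S=19.1319. Δ = (V_up−V_dn)/(S_up−S_dn) = (50.9435−63.9532)/(28.5065−15.4968) = -1.0000. V = [p*·50.9435 + (1−p*)·63.9532]/1.43 = 36.4276. B = V − Δ·S = 55.5594.
(3,1): S=35.1932. Δ = (V_up−V_dn)/(S_up−S_dn) = (27.0121−50.9435)/(52.4379−28.5065) = -1.0000. V = [p*·27.0121 + (1−p*)·50.9435]/1.43 = 20.3662. B = V − Δ·S = 55.5594.
(3,2): S=64.7381. Δ = (V_up−V_dn)/(S_up−S_dn) = (0.0000−27.0121)/(96.4598−52.4379) = -0.6136. V = [p*·0.0000 + (1−p*)·27.0121]/1.43 = 1.6667. B = V − Δ·S = 41.3904.
(3,3): S=119.0862. Δ = (V_up−V_dn)/(S_up−S_dn) = (0.0000−0.0000)/(177.4384−96.4598) = 0.0000. V = [p*·0.0000 + (1−p*)·0.0000]/1.43 = 0.0000. B = V − Δ·S = 0.0000.
(2,0): S=23.6196. Δ = (V_up−V_dn)/(S_up−S_dn) = (20.3662−36.4276)/(35.1932−19.1319) = -1.0000. V = [p*·20.3662 + (1−p*)·36.4276]/1.43 = 15.2332. B = V − Δ·S = 38.8528.
(2,1): S=43.4484. Δ = (V_up−V_dn)/(S_up−S_dn) = (1.6667−20.3662)/(64.7381−35.1932) = -0.6329. V = [p*·1.6667 + (1−p*)·20.3662]/1.43 = 2.3194. B = V − Δ·S = 29.8186.
(2,2): S=79.9236. Δ = (V_up−V_dn)/(S_up−S_dn) = (0.0000−1.6667)/(119.0862−64.7381) = -0.0307. V = [p*·0.0000 + (1−p*)·1.6667]/1.43 = 0.1028. B = V − Δ·S = 2.5539.
(1,0): S=29.1600. Δ = (V_up−V_dn)/(S_up−S_dn) = (2.3194−15.2332)/(43.4484−23.6196) = -0.6513. V = [p*·2.3194 + (1−p*)·15.2332]/1.43 = 2.4188. B = V − Δ·S = 21.4096.
(1,1): S=53.6400. Δ = (V_up−V_dn)/(S_up−S_dn) = (0.1028−2.3194)/(79.9236−43.4484) = -0.0608. V = [p*·0.1028 + (1−p*)·2.3194]/1.43 = 0.2087. B = V − Δ·S = 3.4683.
(0,0): S=36.0000. Δ = (V_up−V_dn)/(S_up−S_dn) = (0.2087−2.4188)/(53.6400−29.1600) = -0.0903. V = [p*·0.2087 + (1−p*)·2.4188]/1.43 = 0.2823. B = V − Δ·S = 3.5324.
Root portfolio cost Δ·36+B reproduces V0=0.2823.

(0,0): Delta=-0.0903 Bond=3.5324
(1,0): Delta=-0.6513 Bond=21.4096
(1,1): Delta=-0.0608 Bond=3.4683
(2,0): Delta=-1.0000 Bond=38.8528
(2,1): Delta=-0.6329 Bond=29.8186
(2,2): Delta=-0.0307 Bond=2.5539
(3,0): Delta=-1.0000 Bond=55.5594
(3,1): Delta=-1.0000 Bond=55.5594
(3,2): Delta=-0.6136 Bond=41.3904
(3,3): Delta=0.0000 Bond=0.0000
V0=0.2823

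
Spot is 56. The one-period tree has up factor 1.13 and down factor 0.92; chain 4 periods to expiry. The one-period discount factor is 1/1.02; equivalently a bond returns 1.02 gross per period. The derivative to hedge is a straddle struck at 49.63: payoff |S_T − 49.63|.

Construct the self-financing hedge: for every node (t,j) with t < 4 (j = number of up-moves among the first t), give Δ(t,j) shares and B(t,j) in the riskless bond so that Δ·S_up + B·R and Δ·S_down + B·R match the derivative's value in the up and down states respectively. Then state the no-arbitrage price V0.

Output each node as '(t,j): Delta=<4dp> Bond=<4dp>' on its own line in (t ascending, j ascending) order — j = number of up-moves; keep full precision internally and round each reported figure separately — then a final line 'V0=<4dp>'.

Since d<R<u, set p* = (R−d)/(u−d) = 0.4762; price each node as the discounted p*-expectation of its children.
Terminal payoffs: V(4,0)=9.5120, V(4,1)=0.3546, V(4,2)=10.8930, V(4,3)=24.7081, V(4,4)=41.6765
Node (3,0) S=43.6065: V=(p*·0.3546+(1−p*)·9.5120)/1.02=5.0503; Δ=(0.3546−9.5120)/(49.2754−40.1180)=-1.0000; B=V−Δ·S=48.6569
Node (3,1) S=53.5602: V=(p*·10.8930+(1−p*)·0.3546)/1.02=5.2676; Δ=(10.8930−0.3546)/(60.5230−49.2754)=0.9369; B=V−Δ·S=-44.9153
Node (3,2) S=65.7859: V=(p*·24.7081+(1−p*)·10.8930)/1.02=17.1290; Δ=(24.7081−10.8930)/(74.3381−60.5230)=1.0000; B=V−Δ·S=-48.6569
Node (3,3) S=80.8022: V=(p*·41.6765+(1−p*)·24.7081)/1.02=32.1454; Δ=(41.6765−24.7081)/(91.3065−74.3381)=1.0000; B=V−Δ·S=-48.6569
Node (2,0) S=47.3984: V=(p*·5.2676+(1−p*)·5.0503)/1.02=5.0527; Δ=(5.2676−5.0503)/(53.5602−43.6065)=0.0218; B=V−Δ·S=4.0183
Node (2,1) S=58.2176: V=(p*·17.1290+(1−p*)·5.2676)/1.02=10.7018; Δ=(17.1290−5.2676)/(65.7859−53.5602)=0.9702; B=V−Δ·S=-45.7814
Node (2,2) S=71.5064: V=(p*·32.1454+(1−p*)·17.1290)/1.02=23.8036; Δ=(32.1454−17.1290)/(80.8022−65.7859)=1.0000; B=V−Δ·S=-47.7028
Node (1,0) S=51.5200: V=(p*·10.7018+(1−p*)·5.0527)/1.02=7.5910; Δ=(10.7018−5.0527)/(58.2176−47.3984)=0.5221; B=V−Δ·S=-19.3096
Node (1,1) S=63.2800: V=(p*·23.8036+(1−p*)·10.7018)/1.02=16.6086; Δ=(23.8036−10.7018)/(71.5064−58.2176)=0.9859; B=V−Δ·S=-45.7807
Node (0,0) S=56.0000: V=(p*·16.6086+(1−p*)·7.5910)/1.02=11.6520; Δ=(16.6086−7.5910)/(63.2800−51.5200)=0.7668; B=V−Δ·S=-31.2891
Check: Δ(0,0)·S0 + B(0,0) = 11.6520 = V0.

(0,0): Delta=0.7668 Bond=-31.2891
(1,0): Delta=0.5221 Bond=-19.3096
(1,1): Delta=0.9859 Bond=-45.7807
(2,0): Delta=0.0218 Bond=4.0183
(2,1): Delta=0.9702 Bond=-45.7814
(2,2): Delta=1.0000 Bond=-47.7028
(3,0): Delta=-1.0000 Bond=48.6569
(3,1): Delta=0.9369 Bond=-44.9153
(3,2): Delta=1.0000 Bond=-48.6569
(3,3): Delta=1.0000 Bond=-48.6569
V0=11.6520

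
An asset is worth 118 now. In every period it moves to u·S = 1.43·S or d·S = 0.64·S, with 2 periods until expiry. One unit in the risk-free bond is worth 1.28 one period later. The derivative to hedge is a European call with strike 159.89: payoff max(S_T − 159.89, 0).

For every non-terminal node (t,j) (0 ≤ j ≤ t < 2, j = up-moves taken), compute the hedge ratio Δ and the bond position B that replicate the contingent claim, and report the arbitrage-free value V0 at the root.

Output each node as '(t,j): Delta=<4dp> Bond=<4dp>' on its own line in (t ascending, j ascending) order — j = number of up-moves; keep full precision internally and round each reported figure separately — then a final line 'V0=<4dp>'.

(0,0): Delta=0.5527 Bond=-32.6102
(1,0): Delta=0.0000 Bond=0.0000
(1,1): Delta=0.6107 Bond=-51.5242
V0=32.6102

No-arbitrage ⇒ martingale measure with p* = (R−d)/(u−d) = 0.8101.
Payoff layer (t=2): V(2,0)=0.0000, V(2,1)=0.0000, V(2,2)=81.4082
(1,0): S=75.5200. Δ = (V_up−V_dn)/(S_up−S_dn) = (0.0000−0.0000)/(107.9936−48.3328) = 0.0000. V = [p*·0.0000 + (1−p*)·0.0000]/1.28 = 0.0000. B = V − Δ·S = 0.0000.
(1,1): S=168.7400. Δ = (V_up−V_dn)/(S_up−S_dn) = (81.4082−0.0000)/(241.2982−107.9936) = 0.6107. V = [p*·81.4082 + (1−p*)·0.0000]/1.28 = 51.5242. B = V − Δ·S = -51.5242.
(0,0): S=118.0000. Δ = (V_up−V_dn)/(S_up−S_dn) = (51.5242−0.0000)/(168.7400−75.5200) = 0.5527. V = [p*·51.5242 + (1−p*)·0.0000]/1.28 = 32.6102. B = V − Δ·S = -32.6102.
The time-0 hedge costs 32.6102, which is the no-arbitrage price.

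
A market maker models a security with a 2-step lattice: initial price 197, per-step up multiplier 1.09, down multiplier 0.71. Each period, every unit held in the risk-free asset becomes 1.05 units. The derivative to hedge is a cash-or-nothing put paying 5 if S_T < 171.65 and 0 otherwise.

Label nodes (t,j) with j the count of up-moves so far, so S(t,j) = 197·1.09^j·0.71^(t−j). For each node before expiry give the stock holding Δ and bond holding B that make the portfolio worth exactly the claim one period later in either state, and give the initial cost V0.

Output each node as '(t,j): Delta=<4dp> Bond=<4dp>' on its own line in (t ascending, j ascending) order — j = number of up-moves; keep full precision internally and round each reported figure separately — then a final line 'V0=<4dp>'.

(0,0): Delta=-0.0569 Bond=12.1168
(1,0): Delta=0.0000 Bond=4.7619
(1,1): Delta=-0.0613 Bond=13.6591
V0=0.9045

The replicating-portfolio and risk-neutral prices coincide; use p* = (1.05−0.71)/(1.09−0.71) = 0.8947 for the latter.
Payoff layer (t=2): V(2,0)=5.0000, V(2,1)=5.0000, V(2,2)=0.0000
Node (1,0) S=139.8700: V=(p*·5.0000+(1−p*)·5.0000)/1.05=4.7619; Δ=(5.0000−5.0000)/(152.4583−99.3077)=0.0000; B=V−Δ·S=4.7619
Node (1,1) S=214.7300: V=(p*·0.0000+(1−p*)·5.0000)/1.05=0.5013; Δ=(0.0000−5.0000)/(234.0557−152.4583)=-0.0613; B=V−Δ·S=13.6591
Node (0,0) S=197.0000: V=(p*·0.5013+(1−p*)·4.7619)/1.05=0.9045; Δ=(0.5013−4.7619)/(214.7300−139.8700)=-0.0569; B=V−Δ·S=12.1168
Root portfolio cost Δ·197+B reproduces V0=0.9045.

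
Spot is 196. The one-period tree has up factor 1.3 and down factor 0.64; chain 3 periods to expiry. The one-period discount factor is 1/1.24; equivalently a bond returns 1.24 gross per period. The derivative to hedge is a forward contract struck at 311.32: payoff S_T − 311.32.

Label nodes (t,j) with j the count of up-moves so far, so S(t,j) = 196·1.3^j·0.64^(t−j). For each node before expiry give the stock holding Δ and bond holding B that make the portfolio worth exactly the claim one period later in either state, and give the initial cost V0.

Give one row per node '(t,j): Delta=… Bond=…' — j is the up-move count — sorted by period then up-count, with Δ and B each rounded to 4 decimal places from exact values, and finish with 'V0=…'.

Since d<R<u, set p* = (R−d)/(u−d) = 0.9091; price each node as the discounted p*-expectation of its children.
At expiry t=3: V(3,0)=-259.9398, V(3,1)=-206.9539, V(3,2)=-99.3264, V(3,3)=119.2920
  t=2,j=0: stock 80.2816 → up 104.3661 (V=-206.9539), down 51.3802 (V=-259.9398). Price -170.7829; hedge Δ=1.0000, bond B=-251.0645.
  t=2,j=1: stock 163.0720 → up 211.9936 (V=-99.3264), down 104.3661 (V=-206.9539). Price -87.9925; hedge Δ=1.0000, bond B=-251.0645.
  t=2,j=2: stock 331.2400 → up 430.6120 (V=119.2920), down 211.9936 (V=-99.3264). Price 80.1755; hedge Δ=1.0000, bond B=-251.0645.
  t=1,j=0: stock 125.4400 → up 163.0720 (V=-87.9925), down 80.2816 (V=-170.7829). Price -77.0314; hedge Δ=1.0000, bond B=-202.4714.
  t=1,j=1: stock 254.8000 → up 331.2400 (V=80.1755), down 163.0720 (V=-87.9925). Price 52.3286; hedge Δ=1.0000, bond B=-202.4714.
  t=0,j=0: stock 196.0000 → up 254.8000 (V=52.3286), down 125.4400 (V=-77.0314). Price 32.7166; hedge Δ=1.0000, bond B=-163.2834.
Root portfolio cost Δ·196+B reproduces V0=32.7166.

(0,0): Delta=1.0000 Bond=-163.2834
(1,0): Delta=1.0000 Bond=-202.4714
(1,1): Delta=1.0000 Bond=-202.4714
(2,0): Delta=1.0000 Bond=-251.0645
(2,1): Delta=1.0000 Bond=-251.0645
(2,2): Delta=1.0000 Bond=-251.0645
V0=32.7166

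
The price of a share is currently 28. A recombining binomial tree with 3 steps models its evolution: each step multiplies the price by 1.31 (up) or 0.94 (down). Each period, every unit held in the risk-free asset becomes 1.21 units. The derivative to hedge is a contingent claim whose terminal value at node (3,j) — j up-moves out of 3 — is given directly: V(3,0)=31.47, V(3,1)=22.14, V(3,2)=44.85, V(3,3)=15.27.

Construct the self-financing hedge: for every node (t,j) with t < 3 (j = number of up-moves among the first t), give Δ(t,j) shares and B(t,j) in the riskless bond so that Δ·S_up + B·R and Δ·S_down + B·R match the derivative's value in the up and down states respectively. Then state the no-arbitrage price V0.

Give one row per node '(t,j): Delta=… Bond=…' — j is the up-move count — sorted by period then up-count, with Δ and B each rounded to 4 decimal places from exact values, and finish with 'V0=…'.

(0,0): Delta=-0.4928 Bond=30.4283
(1,0): Delta=1.1924 Bond=-7.5366
(1,1): Delta=-0.9407 Bond=53.2459
(2,0): Delta=-1.0192 Bond=45.5977
(2,1): Delta=1.7802 Bond=-29.3849
(2,2): Delta=-1.6638 Bond=99.1729
V0=16.6294

Under the risk-neutral measure, an up-move has probability p* = (R−d)/(u−d) = 0.7297 and values discount at R = 1.21.
Terminal values V(3,·): V(3,0)=31.4700, V(3,1)=22.1400, V(3,2)=44.8500, V(3,3)=15.2700
(2,0): S=24.7408. Δ = (V_up−V_dn)/(S_up−S_dn) = (22.1400−31.4700)/(32.4104−23.2564) = -1.0192. V = [p*·22.1400 + (1−p*)·31.4700]/1.21 = 20.3815. B = V − Δ·S = 45.5977.
(2,1): S=34.4792. Δ = (V_up−V_dn)/(S_up−S_dn) = (44.8500−22.1400)/(45.1678−32.4104) = 1.7802. V = [p*·44.8500 + (1−p*)·22.1400]/1.21 = 31.9935. B = V − Δ·S = -29.3849.
(2,2): S=48.0508. Δ = (V_up−V_dn)/(S_up−S_dn) = (15.2700−44.8500)/(62.9465−45.1678) = -1.6638. V = [p*·15.2700 + (1−p*)·44.8500]/1.21 = 19.2269. B = V − Δ·S = 99.1729.
(1,0): S=26.3200. Δ = (V_up−V_dn)/(S_up−S_dn) = (31.9935−20.3815)/(34.4792−24.7408) = 1.1924. V = [p*·31.9935 + (1−p*)·20.3815]/1.21 = 23.8472. B = V − Δ·S = -7.5366.
(1,1): S=36.6800. Δ = (V_up−V_dn)/(S_up−S_dn) = (19.2269−31.9935)/(48.0508−34.4792) = -0.9407. V = [p*·19.2269 + (1−p*)·31.9935]/1.21 = 18.7416. B = V − Δ·S = 53.2459.
(0,0): S=28.0000. Δ = (V_up−V_dn)/(S_up−S_dn) = (18.7416−23.8472)/(36.6800−26.3200) = -0.4928. V = [p*·18.7416 + (1−p*)·23.8472]/1.21 = 16.6294. B = V − Δ·S = 30.4283.
Root portfolio cost Δ·28+B reproduces V0=16.6294.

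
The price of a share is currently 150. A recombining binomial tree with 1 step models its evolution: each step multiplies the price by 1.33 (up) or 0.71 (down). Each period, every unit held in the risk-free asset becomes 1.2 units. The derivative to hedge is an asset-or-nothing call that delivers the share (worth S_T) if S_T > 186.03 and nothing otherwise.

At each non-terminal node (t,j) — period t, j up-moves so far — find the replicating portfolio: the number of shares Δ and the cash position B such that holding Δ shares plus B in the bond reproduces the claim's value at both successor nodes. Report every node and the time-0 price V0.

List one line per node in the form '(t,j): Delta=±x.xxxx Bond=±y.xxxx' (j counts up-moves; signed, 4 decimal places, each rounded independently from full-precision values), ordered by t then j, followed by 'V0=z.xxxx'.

Risk-neutral probability p* = (R−d)/(u−d) = (1.2−0.71)/(1.33−0.71) = 0.7903.
Terminal values V(1,·): V(1,0)=0.0000, V(1,1)=199.5000
  t=0,j=0: stock 150.0000 → up 199.5000 (V=199.5000), down 106.5000 (V=0.0000). Price 131.3911; hedge Δ=2.1452, bond B=-190.3831.
Each (Δ,B) replicates both successor values, so the strategy is self-financing and V0 is arbitrage-free.

(0,0): Delta=2.1452 Bond=-190.3831
V0=131.3911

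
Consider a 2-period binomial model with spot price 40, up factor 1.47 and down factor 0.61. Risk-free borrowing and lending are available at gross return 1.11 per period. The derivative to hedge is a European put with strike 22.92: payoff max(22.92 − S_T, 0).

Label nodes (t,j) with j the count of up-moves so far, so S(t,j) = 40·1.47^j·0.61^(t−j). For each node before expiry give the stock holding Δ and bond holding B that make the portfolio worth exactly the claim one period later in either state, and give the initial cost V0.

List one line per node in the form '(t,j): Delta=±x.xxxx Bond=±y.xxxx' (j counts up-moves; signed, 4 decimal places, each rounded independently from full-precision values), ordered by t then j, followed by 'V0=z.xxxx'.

The replicating-portfolio and risk-neutral prices coincide; use p* = (1.11−0.61)/(1.47−0.61) = 0.5814 for the latter.
At expiry t=2: V(2,0)=8.0360, V(2,1)=0.0000, V(2,2)=0.0000
Node (1,0) S=24.4000: V=(p*·0.0000+(1−p*)·8.0360)/1.11=3.0305; Δ=(0.0000−8.0360)/(35.8680−14.8840)=-0.3830; B=V−Δ·S=12.3747
Node (1,1) S=58.8000: V=(p*·0.0000+(1−p*)·0.0000)/1.11=0.0000; Δ=(0.0000−0.0000)/(86.4360−35.8680)=0.0000; B=V−Δ·S=0.0000
Node (0,0) S=40.0000: V=(p*·0.0000+(1−p*)·3.0305)/1.11=1.1429; Δ=(0.0000−3.0305)/(58.8000−24.4000)=-0.0881; B=V−Δ·S=4.6668
Self-financing check: at every node Δ·S+B equals the discounted successor values.

(0,0): Delta=-0.0881 Bond=4.6668
(1,0): Delta=-0.3830 Bond=12.3747
(1,1): Delta=0.0000 Bond=0.0000
V0=1.1429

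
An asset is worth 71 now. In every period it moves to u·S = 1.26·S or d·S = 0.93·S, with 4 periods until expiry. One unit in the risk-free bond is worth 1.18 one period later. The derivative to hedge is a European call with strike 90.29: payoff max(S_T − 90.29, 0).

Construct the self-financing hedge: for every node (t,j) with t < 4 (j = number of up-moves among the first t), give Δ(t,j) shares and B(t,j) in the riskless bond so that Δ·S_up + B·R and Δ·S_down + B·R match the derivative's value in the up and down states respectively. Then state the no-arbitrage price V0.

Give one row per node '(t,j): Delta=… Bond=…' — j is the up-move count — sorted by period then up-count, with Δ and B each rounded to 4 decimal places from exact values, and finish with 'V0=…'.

(0,0): Delta=0.9294 Bond=-41.0849
(1,0): Delta=0.7416 Bond=-36.0757
(1,1): Delta=0.9738 Bond=-52.4496
(2,0): Delta=0.2281 Bond=-11.0417
(2,1): Delta=0.8628 Bond=-52.6582
(2,2): Delta=1.0000 Bond=-64.8449
(3,0): Delta=0.0000 Bond=0.0000
(3,1): Delta=0.2820 Bond=-17.1985
(3,2): Delta=1.0000 Bond=-76.5169
(3,3): Delta=1.0000 Bond=-76.5169
V0=24.9039

Risk-neutral probability p* = (R−d)/(u−d) = (1.18−0.93)/(1.26−0.93) = 0.7576.
Terminal payoffs: V(4,0)=0.0000, V(4,1)=0.0000, V(4,2)=7.2012, V(4,3)=41.7948, V(4,4)=88.6636
  t=3,j=0: stock 57.1093 → up 71.9578 (V=0.0000), down 53.1117 (V=0.0000). Price 0.0000; hedge Δ=0.0000, bond B=0.0000.
  t=3,j=1: stock 77.3740 → up 97.4912 (V=7.2012), down 71.9578 (V=0.0000). Price 4.6233; hedge Δ=0.2820, bond B=-17.1985.
  t=3,j=2: stock 104.8292 → up 132.0848 (V=41.7948), down 97.4912 (V=7.2012). Price 28.3123; hedge Δ=1.0000, bond B=-76.5169.
  t=3,j=3: stock 142.0267 → up 178.9536 (V=88.6636), down 132.0848 (V=41.7948). Price 65.5097; hedge Δ=1.0000, bond B=-76.5169.
  t=2,j=0: stock 61.4079 → up 77.3740 (V=4.6233), down 57.1093 (V=0.0000). Price 2.9682; hedge Δ=0.2281, bond B=-11.0417.
  t=2,j=1: stock 83.1978 → up 104.8292 (V=28.3123), down 77.3740 (V=4.6233). Price 19.1267; hedge Δ=0.8628, bond B=-52.6582.
  t=2,j=2: stock 112.7196 → up 142.0267 (V=65.5097), down 104.8292 (V=28.3123). Price 47.8747; hedge Δ=1.0000, bond B=-64.8449.
  t=1,j=0: stock 66.0300 → up 83.1978 (V=19.1267), down 61.4079 (V=2.9682). Price 12.8894; hedge Δ=0.7416, bond B=-36.0757.
  t=1,j=1: stock 89.4600 → up 112.7196 (V=47.8747), down 83.1978 (V=19.1267). Price 34.6657; hedge Δ=0.9738, bond B=-52.4496.
  t=0,j=0: stock 71.0000 → up 89.4600 (V=34.6657), down 66.0300 (V=12.8894). Price 24.9039; hedge Δ=0.9294, bond B=-41.0849.
The time-0 hedge costs 24.9039, which is the no-arbitrage price.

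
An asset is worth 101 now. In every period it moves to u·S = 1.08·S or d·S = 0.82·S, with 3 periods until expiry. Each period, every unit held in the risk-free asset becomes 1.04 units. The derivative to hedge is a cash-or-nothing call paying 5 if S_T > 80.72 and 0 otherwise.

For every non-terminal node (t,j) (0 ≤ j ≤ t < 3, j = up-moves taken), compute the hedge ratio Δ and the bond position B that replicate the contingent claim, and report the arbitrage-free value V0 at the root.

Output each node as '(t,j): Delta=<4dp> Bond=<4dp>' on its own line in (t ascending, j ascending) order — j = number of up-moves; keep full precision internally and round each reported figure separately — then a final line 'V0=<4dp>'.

Under the risk-neutral measure, an up-move has probability p* = (R−d)/(u−d) = 0.8462 and values discount at R = 1.04.
Terminal payoffs: V(3,0)=0.0000, V(3,1)=0.0000, V(3,2)=5.0000, V(3,3)=5.0000
  t=2,j=0: stock 67.9124 → up 73.3454 (V=0.0000), down 55.6882 (V=0.0000). Price 0.0000; hedge Δ=0.0000, bond B=0.0000.
  t=2,j=1: stock 89.4456 → up 96.6012 (V=5.0000), down 73.3454 (V=0.0000). Price 4.0680; hedge Δ=0.2150, bond B=-15.1627.
  t=2,j=2: stock 117.8064 → up 127.2309 (V=5.0000), down 96.6012 (V=5.0000). Price 4.8077; hedge Δ=0.0000, bond B=4.8077.
  t=1,j=0: stock 82.8200 → up 89.4456 (V=4.0680), down 67.9124 (V=0.0000). Price 3.3098; hedge Δ=0.1889, bond B=-12.3365.
  t=1,j=1: stock 109.0800 → up 117.8064 (V=4.8077), down 89.4456 (V=4.0680). Price 4.5134; hedge Δ=0.0261, bond B=1.6686.
  t=0,j=0: stock 101.0000 → up 109.0800 (V=4.5134), down 82.8200 (V=3.3098). Price 4.1617; hedge Δ=0.0458, bond B=-0.4674.
Each (Δ,B) replicates both successor values, so the strategy is self-financing and V0 is arbitrage-free.

(0,0): Delta=0.0458 Bond=-0.4674
(1,0): Delta=0.1889 Bond=-12.3365
(1,1): Delta=0.0261 Bond=1.6686
(2,0): Delta=0.0000 Bond=0.0000
(2,1): Delta=0.2150 Bond=-15.1627
(2,2): Delta=0.0000 Bond=4.8077
V0=4.1617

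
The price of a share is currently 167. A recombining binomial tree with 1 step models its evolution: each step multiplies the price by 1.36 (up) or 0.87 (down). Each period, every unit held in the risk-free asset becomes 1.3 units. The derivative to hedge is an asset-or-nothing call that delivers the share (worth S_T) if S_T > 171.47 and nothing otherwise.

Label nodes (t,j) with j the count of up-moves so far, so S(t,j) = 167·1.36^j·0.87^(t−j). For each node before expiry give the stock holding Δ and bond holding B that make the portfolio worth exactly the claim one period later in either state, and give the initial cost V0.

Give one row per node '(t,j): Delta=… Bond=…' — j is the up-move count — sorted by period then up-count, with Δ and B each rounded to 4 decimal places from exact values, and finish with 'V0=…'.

(0,0): Delta=2.7755 Bond=-310.1953
V0=153.3149

Under the risk-neutral measure, an up-move has probability p* = (R−d)/(u−d) = 0.8776 and values discount at R = 1.3.
Payoff layer (t=1): V(1,0)=0.0000, V(1,1)=227.1200
Node (0,0) S=167.0000: V=(p*·227.1200+(1−p*)·0.0000)/1.3=153.3149; Δ=(227.1200−0.0000)/(227.1200−145.2900)=2.7755; B=V−Δ·S=-310.1953
Check: Δ(0,0)·S0 + B(0,0) = 153.3149 = V0.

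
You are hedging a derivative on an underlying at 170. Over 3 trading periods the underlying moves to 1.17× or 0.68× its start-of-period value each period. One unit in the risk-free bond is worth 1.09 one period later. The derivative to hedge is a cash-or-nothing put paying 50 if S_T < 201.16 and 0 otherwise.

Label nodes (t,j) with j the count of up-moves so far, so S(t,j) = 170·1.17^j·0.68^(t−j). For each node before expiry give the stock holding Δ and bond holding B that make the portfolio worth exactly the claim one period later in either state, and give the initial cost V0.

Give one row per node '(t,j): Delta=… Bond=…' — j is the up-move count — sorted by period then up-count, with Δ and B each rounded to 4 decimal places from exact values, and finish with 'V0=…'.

The replicating-portfolio and risk-neutral prices coincide; use p* = (1.09−0.68)/(1.17−0.68) = 0.8367 for the latter.
At expiry t=3: V(3,0)=50.0000, V(3,1)=50.0000, V(3,2)=50.0000, V(3,3)=0.0000
(2,0): S=78.6080. Δ = (V_up−V_dn)/(S_up−S_dn) = (50.0000−50.0000)/(91.9714−53.4534) = 0.0000. V = [p*·50.0000 + (1−p*)·50.0000]/1.09 = 45.8716. B = V − Δ·S = 45.8716.
(2,1): S=135.2520. Δ = (V_up−V_dn)/(S_up−S_dn) = (50.0000−50.0000)/(158.2448−91.9714) = 0.0000. V = [p*·50.0000 + (1−p*)·50.0000]/1.09 = 45.8716. B = V − Δ·S = 45.8716.
(2,2): S=232.7130. Δ = (V_up−V_dn)/(S_up−S_dn) = (0.0000−50.0000)/(272.2742−158.2448) = -0.4385. V = [p*·0.0000 + (1−p*)·50.0000]/1.09 = 7.4892. B = V − Δ·S = 109.5301.
(1,0): S=115.6000. Δ = (V_up−V_dn)/(S_up−S_dn) = (45.8716−45.8716)/(135.2520−78.6080) = 0.0000. V = [p*·45.8716 + (1−p*)·45.8716]/1.09 = 42.0840. B = V − Δ·S = 42.0840.
(1,1): S=198.9000. Δ = (V_up−V_dn)/(S_up−S_dn) = (7.4892−45.8716)/(232.7130−135.2520) = -0.3938. V = [p*·7.4892 + (1−p*)·45.8716]/1.09 = 12.6199. B = V − Δ·S = 90.9512.
(0,0): S=170.0000. Δ = (V_up−V_dn)/(S_up−S_dn) = (12.6199−42.0840)/(198.9000−115.6000) = -0.3537. V = [p*·12.6199 + (1−p*)·42.0840]/1.09 = 15.9912. B = V − Δ·S = 76.1219.
Each (Δ,B) replicates both successor values, so the strategy is self-financing and V0 is arbitrage-free.

(0,0): Delta=-0.3537 Bond=76.1219
(1,0): Delta=0.0000 Bond=42.0840
(1,1): Delta=-0.3938 Bond=90.9512
(2,0): Delta=0.0000 Bond=45.8716
(2,1): Delta=0.0000 Bond=45.8716
(2,2): Delta=-0.4385 Bond=109.5301
V0=15.9912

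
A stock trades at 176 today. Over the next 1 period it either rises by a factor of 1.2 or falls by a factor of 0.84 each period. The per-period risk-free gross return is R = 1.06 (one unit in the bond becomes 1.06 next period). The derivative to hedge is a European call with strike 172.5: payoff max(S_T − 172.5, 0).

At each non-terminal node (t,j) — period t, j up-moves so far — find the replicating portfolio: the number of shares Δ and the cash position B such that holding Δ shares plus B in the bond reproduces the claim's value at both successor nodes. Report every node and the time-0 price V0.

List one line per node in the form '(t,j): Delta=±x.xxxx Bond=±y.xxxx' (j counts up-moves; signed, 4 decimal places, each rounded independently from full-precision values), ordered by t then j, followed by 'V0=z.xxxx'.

No-arbitrage ⇒ martingale measure with p* = (R−d)/(u−d) = 0.6111.
Payoff layer (t=1): V(1,0)=0.0000, V(1,1)=38.7000
  t=0,j=0: stock 176.0000 → up 211.2000 (V=38.7000), down 147.8400 (V=0.0000). Price 22.3113; hedge Δ=0.6108, bond B=-85.1887.
Self-financing check: at every node Δ·S+B equals the discounted successor values.

(0,0): Delta=0.6108 Bond=-85.1887
V0=22.3113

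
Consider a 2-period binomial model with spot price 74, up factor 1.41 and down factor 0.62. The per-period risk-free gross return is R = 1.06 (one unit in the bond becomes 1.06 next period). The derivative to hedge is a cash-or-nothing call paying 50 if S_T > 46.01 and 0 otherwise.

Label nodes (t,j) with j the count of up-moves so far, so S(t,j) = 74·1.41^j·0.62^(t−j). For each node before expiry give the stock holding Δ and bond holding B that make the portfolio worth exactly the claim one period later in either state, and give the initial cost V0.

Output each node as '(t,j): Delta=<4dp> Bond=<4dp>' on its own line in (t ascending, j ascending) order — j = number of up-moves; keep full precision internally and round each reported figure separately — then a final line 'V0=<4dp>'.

Under the risk-neutral measure, an up-move has probability p* = (R−d)/(u−d) = 0.5570 and values discount at R = 1.06.
Payoff layer (t=2): V(2,0)=0.0000, V(2,1)=50.0000, V(2,2)=50.0000
(1,0): S=45.8800. Δ = (V_up−V_dn)/(S_up−S_dn) = (50.0000−0.0000)/(64.6908−28.4456) = 1.3795. V = [p*·50.0000 + (1−p*)·0.0000]/1.06 = 26.2718. B = V − Δ·S = -37.0193.
(1,1): S=104.3400. Δ = (V_up−V_dn)/(S_up−S_dn) = (50.0000−50.0000)/(147.1194−64.6908) = 0.0000. V = [p*·50.0000 + (1−p*)·50.0000]/1.06 = 47.1698. B = V − Δ·S = 47.1698.
(0,0): S=74.0000. Δ = (V_up−V_dn)/(S_up−S_dn) = (47.1698−26.2718)/(104.3400−45.8800) = 0.3575. V = [p*·47.1698 + (1−p*)·26.2718]/1.06 = 35.7653. B = V − Δ·S = 9.3121.
Root portfolio cost Δ·74+B reproduces V0=35.7653.

(0,0): Delta=0.3575 Bond=9.3121
(1,0): Delta=1.3795 Bond=-37.0193
(1,1): Delta=0.0000 Bond=47.1698
V0=35.7653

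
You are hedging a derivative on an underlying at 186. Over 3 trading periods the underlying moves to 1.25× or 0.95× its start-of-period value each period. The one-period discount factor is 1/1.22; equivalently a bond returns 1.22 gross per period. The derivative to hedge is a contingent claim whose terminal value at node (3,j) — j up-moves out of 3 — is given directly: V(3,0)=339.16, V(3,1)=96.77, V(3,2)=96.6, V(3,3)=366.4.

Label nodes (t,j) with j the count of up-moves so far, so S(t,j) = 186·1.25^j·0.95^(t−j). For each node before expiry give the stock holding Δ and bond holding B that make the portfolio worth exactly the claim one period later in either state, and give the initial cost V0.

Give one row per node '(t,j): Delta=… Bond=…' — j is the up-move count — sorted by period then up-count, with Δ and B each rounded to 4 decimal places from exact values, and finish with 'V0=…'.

(0,0): Delta=2.6018 Bond=-322.2782
(1,0): Delta=-0.3772 Bond=133.1969
(1,1): Delta=2.8533 Bond=-451.6657
(2,0): Delta=-4.8132 Bond=907.1544
(2,1): Delta=-0.0026 Bond=79.7609
(2,2): Delta=3.0945 Bond=-621.1202
V0=161.6497

The replicating-portfolio and risk-neutral prices coincide; use p* = (1.22−0.95)/(1.25−0.95) = 0.9000 for the latter.
Terminal values V(3,·): V(3,0)=339.1600, V(3,1)=96.7700, V(3,2)=96.6000, V(3,3)=366.4000
  t=2,j=0: stock 167.8650 → up 209.8312 (V=96.7700), down 159.4717 (V=339.1600). Price 99.1877; hedge Δ=-4.8132, bond B=907.1544.
  t=2,j=1: stock 220.8750 → up 276.0938 (V=96.6000), down 209.8312 (V=96.7700). Price 79.1943; hedge Δ=-0.0026, bond B=79.7609.
  t=2,j=2: stock 290.6250 → up 363.2812 (V=366.4000), down 276.0938 (V=96.6000). Price 278.2131; hedge Δ=3.0945, bond B=-621.1202.
  t=1,j=0: stock 176.7000 → up 220.8750 (V=79.1943), down 167.8650 (V=99.1877). Price 66.5521; hedge Δ=-0.3772, bond B=133.1969.
  t=1,j=1: stock 232.5000 → up 290.6250 (V=278.2131), down 220.8750 (V=79.1943). Price 211.7305; hedge Δ=2.8533, bond B=-451.6657.
  t=0,j=0: stock 186.0000 → up 232.5000 (V=211.7305), down 176.7000 (V=66.5521). Price 161.6497; hedge Δ=2.6018, bond B=-322.2782.
The time-0 hedge costs 161.6497, which is the no-arbitrage price.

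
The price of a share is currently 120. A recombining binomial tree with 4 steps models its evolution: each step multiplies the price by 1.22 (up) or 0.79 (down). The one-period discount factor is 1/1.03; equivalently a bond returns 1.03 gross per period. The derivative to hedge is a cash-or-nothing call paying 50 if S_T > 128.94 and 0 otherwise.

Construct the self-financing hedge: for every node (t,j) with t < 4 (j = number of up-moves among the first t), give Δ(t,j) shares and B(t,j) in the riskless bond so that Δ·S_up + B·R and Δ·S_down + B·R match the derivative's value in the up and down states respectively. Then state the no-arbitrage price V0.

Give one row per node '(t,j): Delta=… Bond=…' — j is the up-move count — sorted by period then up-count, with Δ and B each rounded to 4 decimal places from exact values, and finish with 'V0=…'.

Since d<R<u, set p* = (R−d)/(u−d) = 0.5581; price each node as the discounted p*-expectation of its children.
Terminal payoffs: V(4,0)=0.0000, V(4,1)=0.0000, V(4,2)=0.0000, V(4,3)=50.0000, V(4,4)=50.0000
  t=3,j=0: stock 59.1647 → up 72.1809 (V=0.0000), down 46.7401 (V=0.0000). Price 0.0000; hedge Δ=0.0000, bond B=0.0000.
  t=3,j=1: stock 91.3682 → up 111.4693 (V=0.0000), down 72.1809 (V=0.0000). Price 0.0000; hedge Δ=0.0000, bond B=0.0000.
  t=3,j=2: stock 141.1003 → up 172.1424 (V=50.0000), down 111.4693 (V=0.0000). Price 27.0942; hedge Δ=0.8241, bond B=-89.1849.
  t=3,j=3: stock 217.9018 → up 265.8401 (V=50.0000), down 172.1424 (V=50.0000). Price 48.5437; hedge Δ=0.0000, bond B=48.5437.
  t=2,j=0: stock 74.8920 → up 91.3682 (V=0.0000), down 59.1647 (V=0.0000). Price 0.0000; hedge Δ=0.0000, bond B=0.0000.
  t=2,j=1: stock 115.6560 → up 141.1003 (V=27.0942), down 91.3682 (V=0.0000). Price 14.6819; hedge Δ=0.5448, bond B=-48.3278.
  t=2,j=2: stock 178.6080 → up 217.9018 (V=48.5437), down 141.1003 (V=27.0942). Price 37.9281; hedge Δ=0.2793, bond B=-11.9545.
  t=1,j=0: stock 94.8000 → up 115.6560 (V=14.6819), down 74.8920 (V=0.0000). Price 7.9559; hedge Δ=0.3602, bond B=-26.1880.
  t=1,j=1: stock 146.4000 → up 178.6080 (V=37.9281), down 115.6560 (V=14.6819). Price 26.8510; hedge Δ=0.3693, bond B=-27.2101.
  t=0,j=0: stock 120.0000 → up 146.4000 (V=26.8510), down 94.8000 (V=7.9559). Price 17.9631; hedge Δ=0.3662, bond B=-25.9791.
Root portfolio cost Δ·120+B reproduces V0=17.9631.

(0,0): Delta=0.3662 Bond=-25.9791
(1,0): Delta=0.3602 Bond=-26.1880
(1,1): Delta=0.3693 Bond=-27.2101
(2,0): Delta=0.0000 Bond=0.0000
(2,1): Delta=0.5448 Bond=-48.3278
(2,2): Delta=0.2793 Bond=-11.9545
(3,0): Delta=0.0000 Bond=0.0000
(3,1): Delta=0.0000 Bond=0.0000
(3,2): Delta=0.8241 Bond=-89.1849
(3,3): Delta=0.0000 Bond=48.5437
V0=17.9631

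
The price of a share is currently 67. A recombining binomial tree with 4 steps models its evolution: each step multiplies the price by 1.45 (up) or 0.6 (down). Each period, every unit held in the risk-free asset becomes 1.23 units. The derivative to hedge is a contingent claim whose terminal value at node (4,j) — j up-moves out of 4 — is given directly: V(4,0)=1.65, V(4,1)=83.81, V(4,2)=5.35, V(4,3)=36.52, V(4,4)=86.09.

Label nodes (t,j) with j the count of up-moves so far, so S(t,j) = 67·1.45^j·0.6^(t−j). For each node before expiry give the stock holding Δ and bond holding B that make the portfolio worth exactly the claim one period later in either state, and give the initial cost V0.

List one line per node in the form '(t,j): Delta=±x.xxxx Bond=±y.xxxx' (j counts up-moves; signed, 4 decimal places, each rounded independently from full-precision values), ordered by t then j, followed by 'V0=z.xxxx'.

Risk-neutral probability p* = (R−d)/(u−d) = (1.23−0.6)/(1.45−0.6) = 0.7412.
Payoff layer (t=4): V(4,0)=1.6500, V(4,1)=83.8100, V(4,2)=5.3500, V(4,3)=36.5200, V(4,4)=86.0900
Node (3,0) S=14.4720: V=(p*·83.8100+(1−p*)·1.6500)/1.23=50.8496; Δ=(83.8100−1.6500)/(20.9844−8.6832)=6.6790; B=V−Δ·S=-45.8092
Node (3,1) S=34.9740: V=(p*·5.3500+(1−p*)·83.8100)/1.23=20.8596; Δ=(5.3500−83.8100)/(50.7123−20.9844)=-2.6393; B=V−Δ·S=113.1655
Node (3,2) S=84.5205: V=(p*·36.5200+(1−p*)·5.3500)/1.23=23.1321; Δ=(36.5200−5.3500)/(122.5547−50.7123)=0.4339; B=V−Δ·S=-13.5385
Node (3,3) S=204.2579: V=(p*·86.0900+(1−p*)·36.5200)/1.23=59.5611; Δ=(86.0900−36.5200)/(296.1739−122.5547)=0.2855; B=V−Δ·S=1.2434
Node (2,0) S=24.1200: V=(p*·20.8596+(1−p*)·50.8496)/1.23=23.2697; Δ=(20.8596−50.8496)/(34.9740−14.4720)=-1.4628; B=V−Δ·S=58.5521
Node (2,1) S=58.2900: V=(p*·23.1321+(1−p*)·20.8596)/1.23=18.3284; Δ=(23.1321−20.8596)/(84.5205−34.9740)=0.0459; B=V−Δ·S=15.6549
Node (2,2) S=140.8675: V=(p*·59.5611+(1−p*)·23.1321)/1.23=40.7580; Δ=(59.5611−23.1321)/(204.2579−84.5205)=0.3042; B=V−Δ·S=-2.0996
Node (1,0) S=40.2000: V=(p*·18.3284+(1−p*)·23.2697)/1.23=15.9409; Δ=(18.3284−23.2697)/(58.2900−24.1200)=-0.1446; B=V−Δ·S=21.7542
Node (1,1) S=97.1500: V=(p*·40.7580+(1−p*)·18.3284)/1.23=28.4168; Δ=(40.7580−18.3284)/(140.8675−58.2900)=0.2716; B=V−Δ·S=2.0290
Node (0,0) S=67.0000: V=(p*·28.4168+(1−p*)·15.9409)/1.23=20.4779; Δ=(28.4168−15.9409)/(97.1500−40.2000)=0.2191; B=V−Δ·S=5.8003
Check: Δ(0,0)·S0 + B(0,0) = 20.4779 = V0.

(0,0): Delta=0.2191 Bond=5.8003
(1,0): Delta=-0.1446 Bond=21.7542
(1,1): Delta=0.2716 Bond=2.0290
(2,0): Delta=-1.4628 Bond=58.5521
(2,1): Delta=0.0459 Bond=15.6549
(2,2): Delta=0.3042 Bond=-2.0996
(3,0): Delta=6.6790 Bond=-45.8092
(3,1): Delta=-2.6393 Bond=113.1655
(3,2): Delta=0.4339 Bond=-13.5385
(3,3): Delta=0.2855 Bond=1.2434
V0=20.4779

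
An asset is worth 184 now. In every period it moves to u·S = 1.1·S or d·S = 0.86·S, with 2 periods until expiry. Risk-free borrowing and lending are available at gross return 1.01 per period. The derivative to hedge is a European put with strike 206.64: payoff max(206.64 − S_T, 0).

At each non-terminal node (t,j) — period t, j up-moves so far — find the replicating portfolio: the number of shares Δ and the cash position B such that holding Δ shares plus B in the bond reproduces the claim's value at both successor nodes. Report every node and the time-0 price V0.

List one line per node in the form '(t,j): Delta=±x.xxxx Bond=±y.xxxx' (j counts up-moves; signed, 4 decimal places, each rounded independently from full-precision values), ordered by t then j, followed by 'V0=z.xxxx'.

No-arbitrage ⇒ martingale measure with p* = (R−d)/(u−d) = 0.6250.
At expiry t=2: V(2,0)=70.5536, V(2,1)=32.5760, V(2,2)=0.0000
Node (1,0) S=158.2400: V=(p*·32.5760+(1−p*)·70.5536)/1.01=46.3541; Δ=(32.5760−70.5536)/(174.0640−136.0864)=-1.0000; B=V−Δ·S=204.5941
Node (1,1) S=202.4000: V=(p*·0.0000+(1−p*)·32.5760)/1.01=12.0950; Δ=(0.0000−32.5760)/(222.6400−174.0640)=-0.6706; B=V−Δ·S=147.8284
Node (0,0) S=184.0000: V=(p*·12.0950+(1−p*)·46.3541)/1.01=24.6952; Δ=(12.0950−46.3541)/(202.4000−158.2400)=-0.7758; B=V−Δ·S=167.4411
The time-0 hedge costs 24.6952, which is the no-arbitrage price.

(0,0): Delta=-0.7758 Bond=167.4411
(1,0): Delta=-1.0000 Bond=204.5941
(1,1): Delta=-0.6706 Bond=147.8284
V0=24.6952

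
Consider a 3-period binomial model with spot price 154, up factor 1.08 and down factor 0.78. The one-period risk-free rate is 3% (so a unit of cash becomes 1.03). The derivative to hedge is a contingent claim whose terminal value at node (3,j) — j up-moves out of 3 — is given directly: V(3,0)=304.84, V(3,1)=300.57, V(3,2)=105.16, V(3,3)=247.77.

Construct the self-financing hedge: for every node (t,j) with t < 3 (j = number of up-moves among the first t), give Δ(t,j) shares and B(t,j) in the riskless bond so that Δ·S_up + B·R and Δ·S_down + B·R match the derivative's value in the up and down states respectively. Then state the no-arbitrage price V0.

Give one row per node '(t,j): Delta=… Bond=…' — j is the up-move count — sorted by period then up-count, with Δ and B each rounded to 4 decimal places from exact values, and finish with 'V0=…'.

Since d<R<u, set p* = (R−d)/(u−d) = 0.8333; price each node as the discounted p*-expectation of its children.
Terminal values V(3,·): V(3,0)=304.8400, V(3,1)=300.5700, V(3,2)=105.1600, V(3,3)=247.7700
(2,0): S=93.6936. Δ = (V_up−V_dn)/(S_up−S_dn) = (300.5700−304.8400)/(101.1891−73.0810) = -0.1519. V = [p*·300.5700 + (1−p*)·304.8400]/1.03 = 292.5065. B = V − Δ·S = 306.7398.
(2,1): S=129.7296. Δ = (V_up−V_dn)/(S_up−S_dn) = (105.1600−300.5700)/(140.1080−101.1891) = -5.0210. V = [p*·105.1600 + (1−p*)·300.5700]/1.03 = 133.7168. B = V − Δ·S = 785.0835.
(2,2): S=179.6256. Δ = (V_up−V_dn)/(S_up−S_dn) = (247.7700−105.1600)/(193.9956−140.1080) = 2.6464. V = [p*·247.7700 + (1−p*)·105.1600]/1.03 = 217.4773. B = V − Δ·S = -257.8893.
(1,0): S=120.1200. Δ = (V_up−V_dn)/(S_up−S_dn) = (133.7168−292.5065)/(129.7296−93.6936) = -4.4064. V = [p*·133.7168 + (1−p*)·292.5065]/1.03 = 155.5163. B = V − Δ·S = 684.8151.
(1,1): S=166.3200. Δ = (V_up−V_dn)/(S_up−S_dn) = (217.4773−133.7168)/(179.6256−129.7296) = 1.6787. V = [p*·217.4773 + (1−p*)·133.7168]/1.03 = 197.5896. B = V − Δ·S = -81.6122.
(0,0): S=154.0000. Δ = (V_up−V_dn)/(S_up−S_dn) = (197.5896−155.5163)/(166.3200−120.1200) = 0.9107. V = [p*·197.5896 + (1−p*)·155.5163]/1.03 = 185.0266. B = V − Δ·S = 44.7823.
Each (Δ,B) replicates both successor values, so the strategy is self-financing and V0 is arbitrage-free.

(0,0): Delta=0.9107 Bond=44.7823
(1,0): Delta=-4.4064 Bond=684.8151
(1,1): Delta=1.6787 Bond=-81.6122
(2,0): Delta=-0.1519 Bond=306.7398
(2,1): Delta=-5.0210 Bond=785.0835
(2,2): Delta=2.6464 Bond=-257.8893
V0=185.0266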